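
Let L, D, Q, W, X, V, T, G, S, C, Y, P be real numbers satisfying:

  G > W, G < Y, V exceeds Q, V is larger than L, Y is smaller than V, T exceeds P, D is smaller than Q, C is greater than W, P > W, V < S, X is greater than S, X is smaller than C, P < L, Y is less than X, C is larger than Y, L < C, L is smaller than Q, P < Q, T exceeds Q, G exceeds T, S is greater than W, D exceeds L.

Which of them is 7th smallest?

G

Chaining the given pairs: W < P < L < D < Q < T < G < Y < V < S < X < C.
The 7th smallest is G.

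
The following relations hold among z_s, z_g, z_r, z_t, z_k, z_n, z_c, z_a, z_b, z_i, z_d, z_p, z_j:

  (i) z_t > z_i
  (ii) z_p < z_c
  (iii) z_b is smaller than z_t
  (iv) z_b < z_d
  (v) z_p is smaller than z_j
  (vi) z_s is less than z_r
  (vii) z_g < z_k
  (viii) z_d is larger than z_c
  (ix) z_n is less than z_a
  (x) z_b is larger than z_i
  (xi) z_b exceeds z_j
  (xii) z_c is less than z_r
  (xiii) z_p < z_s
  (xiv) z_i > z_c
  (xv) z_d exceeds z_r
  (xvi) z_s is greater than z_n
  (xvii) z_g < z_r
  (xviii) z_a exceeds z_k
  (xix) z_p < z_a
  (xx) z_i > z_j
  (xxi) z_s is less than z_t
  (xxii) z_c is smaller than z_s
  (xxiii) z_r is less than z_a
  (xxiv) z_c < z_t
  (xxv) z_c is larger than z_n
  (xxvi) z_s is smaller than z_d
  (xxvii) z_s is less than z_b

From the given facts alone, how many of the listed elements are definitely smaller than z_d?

The elements the relations force below z_d are z_g, z_n, z_p, z_c, z_j, z_i, z_s, z_r, z_b — no chain reaches any other.
That is 9.

9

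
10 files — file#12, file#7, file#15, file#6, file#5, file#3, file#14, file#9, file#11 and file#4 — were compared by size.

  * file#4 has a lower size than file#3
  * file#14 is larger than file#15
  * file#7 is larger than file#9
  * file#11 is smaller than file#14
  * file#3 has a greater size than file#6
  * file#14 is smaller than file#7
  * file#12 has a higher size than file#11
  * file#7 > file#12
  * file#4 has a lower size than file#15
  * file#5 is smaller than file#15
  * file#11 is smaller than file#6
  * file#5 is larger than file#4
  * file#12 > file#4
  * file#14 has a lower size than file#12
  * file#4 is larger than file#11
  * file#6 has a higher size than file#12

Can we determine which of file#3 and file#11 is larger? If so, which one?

Following the relations from file#11: file#11 < file#4 < file#5 < file#15 < file#14 < file#12 < file#6 < file#3.
So file#3 is larger.

file#3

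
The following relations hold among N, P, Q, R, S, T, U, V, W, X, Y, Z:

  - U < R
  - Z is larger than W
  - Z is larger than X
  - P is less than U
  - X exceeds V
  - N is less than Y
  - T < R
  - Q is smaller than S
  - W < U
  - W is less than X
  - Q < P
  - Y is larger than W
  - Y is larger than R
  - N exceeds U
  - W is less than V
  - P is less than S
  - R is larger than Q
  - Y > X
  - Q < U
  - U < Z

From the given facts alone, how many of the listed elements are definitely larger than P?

6

The elements the relations force above P are U, S, Z, N, R, Y — no chain reaches any other.
That is 6.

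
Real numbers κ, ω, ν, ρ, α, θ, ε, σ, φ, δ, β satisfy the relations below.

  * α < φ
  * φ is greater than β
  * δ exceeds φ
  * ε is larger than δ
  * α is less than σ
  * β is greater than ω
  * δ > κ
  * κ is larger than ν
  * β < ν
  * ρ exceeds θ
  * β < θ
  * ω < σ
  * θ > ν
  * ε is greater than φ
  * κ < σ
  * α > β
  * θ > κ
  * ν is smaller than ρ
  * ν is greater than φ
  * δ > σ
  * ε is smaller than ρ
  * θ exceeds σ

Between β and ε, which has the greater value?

ε

Link the given pairs in sequence: β < α; α < φ; φ < ν; ν < κ; κ < σ; σ < δ; δ < ε.
Chaining these gives β < α < φ < ν < κ < σ < δ < ε.
So β < ε; ε is the larger of the two.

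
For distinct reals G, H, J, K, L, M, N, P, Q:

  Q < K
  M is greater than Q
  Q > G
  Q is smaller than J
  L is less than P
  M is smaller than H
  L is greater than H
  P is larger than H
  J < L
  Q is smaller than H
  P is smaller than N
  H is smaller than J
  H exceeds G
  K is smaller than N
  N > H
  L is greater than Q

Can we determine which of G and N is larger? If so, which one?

N

The relevant relations are G < Q; Q < M; M < H; H < J; J < L; L < P; P < N.
Together: G < Q < M < H < J < L < P < N.
So N is larger.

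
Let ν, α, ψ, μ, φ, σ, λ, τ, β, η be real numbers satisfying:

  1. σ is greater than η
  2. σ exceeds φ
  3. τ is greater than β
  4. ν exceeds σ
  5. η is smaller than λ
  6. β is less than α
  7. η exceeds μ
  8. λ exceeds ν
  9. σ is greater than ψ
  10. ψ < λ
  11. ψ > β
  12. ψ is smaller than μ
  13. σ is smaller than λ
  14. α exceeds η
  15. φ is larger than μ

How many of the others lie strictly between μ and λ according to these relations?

4

Chaining upward from μ reaches: η, φ, α, σ, ν.
Chaining downward from λ reaches: β, ψ, η, φ, σ, ν.
Strictly between μ and λ are those in both lists: η, φ, σ, ν — 4 elements.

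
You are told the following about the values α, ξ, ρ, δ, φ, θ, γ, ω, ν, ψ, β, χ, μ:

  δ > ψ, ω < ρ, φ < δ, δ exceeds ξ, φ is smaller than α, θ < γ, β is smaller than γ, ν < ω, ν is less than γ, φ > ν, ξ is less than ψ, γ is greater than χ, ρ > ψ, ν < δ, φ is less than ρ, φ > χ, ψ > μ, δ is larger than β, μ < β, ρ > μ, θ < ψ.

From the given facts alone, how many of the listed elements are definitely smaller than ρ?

8

The elements the relations force below ρ are χ, ν, ω, φ, μ, ξ, θ, ψ — no chain reaches any other.
That is 8.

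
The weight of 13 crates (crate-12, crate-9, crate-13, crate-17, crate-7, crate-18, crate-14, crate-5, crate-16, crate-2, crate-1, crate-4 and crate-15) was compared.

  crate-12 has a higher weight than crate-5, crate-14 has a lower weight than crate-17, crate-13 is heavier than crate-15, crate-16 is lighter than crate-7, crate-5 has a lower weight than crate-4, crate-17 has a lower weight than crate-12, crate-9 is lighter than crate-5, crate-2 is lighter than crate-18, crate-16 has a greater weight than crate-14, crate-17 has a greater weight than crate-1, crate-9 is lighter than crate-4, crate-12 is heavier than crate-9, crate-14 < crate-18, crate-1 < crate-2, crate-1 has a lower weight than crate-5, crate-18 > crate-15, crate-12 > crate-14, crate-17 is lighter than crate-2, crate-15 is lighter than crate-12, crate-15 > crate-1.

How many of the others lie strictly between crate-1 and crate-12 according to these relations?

3

Chaining upward from crate-1 reaches: crate-5, crate-15, crate-17, crate-2, crate-4, crate-13, crate-18.
Chaining downward from crate-12 reaches: crate-9, crate-5, crate-14, crate-15, crate-17.
Strictly between crate-1 and crate-12 are those in both lists: crate-5, crate-15, crate-17 — 3 elements.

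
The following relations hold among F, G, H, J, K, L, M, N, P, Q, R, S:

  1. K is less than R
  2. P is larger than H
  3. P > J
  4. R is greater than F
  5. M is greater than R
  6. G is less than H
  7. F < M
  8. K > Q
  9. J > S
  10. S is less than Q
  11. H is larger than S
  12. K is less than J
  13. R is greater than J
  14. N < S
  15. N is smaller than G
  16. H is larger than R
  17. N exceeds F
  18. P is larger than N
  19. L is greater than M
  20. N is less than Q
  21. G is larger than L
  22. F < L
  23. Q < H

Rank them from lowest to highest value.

F < N < S < Q < K < J < R < M < L < G < H < P

Each adjacent pair is fixed by a given relation: F < N; N < S; S < Q; Q < K; K < J; J < R; R < M; M < L; L < G; G < H; H < P. Chaining them end to end gives the full order.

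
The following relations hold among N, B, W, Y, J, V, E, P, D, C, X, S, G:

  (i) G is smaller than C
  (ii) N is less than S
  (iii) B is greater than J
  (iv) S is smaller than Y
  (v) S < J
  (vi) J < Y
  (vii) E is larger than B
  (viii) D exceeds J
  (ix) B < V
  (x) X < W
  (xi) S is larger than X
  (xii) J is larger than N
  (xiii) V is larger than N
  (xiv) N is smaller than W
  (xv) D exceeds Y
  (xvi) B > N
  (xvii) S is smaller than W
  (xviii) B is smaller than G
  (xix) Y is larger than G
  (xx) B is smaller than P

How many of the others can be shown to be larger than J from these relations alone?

8

From J the given relations immediately reach B, Y, D.
From those, G, E, V, P — 7 in total.
From those, C — 8 in total.
Nothing else is reachable above J; 8 in all.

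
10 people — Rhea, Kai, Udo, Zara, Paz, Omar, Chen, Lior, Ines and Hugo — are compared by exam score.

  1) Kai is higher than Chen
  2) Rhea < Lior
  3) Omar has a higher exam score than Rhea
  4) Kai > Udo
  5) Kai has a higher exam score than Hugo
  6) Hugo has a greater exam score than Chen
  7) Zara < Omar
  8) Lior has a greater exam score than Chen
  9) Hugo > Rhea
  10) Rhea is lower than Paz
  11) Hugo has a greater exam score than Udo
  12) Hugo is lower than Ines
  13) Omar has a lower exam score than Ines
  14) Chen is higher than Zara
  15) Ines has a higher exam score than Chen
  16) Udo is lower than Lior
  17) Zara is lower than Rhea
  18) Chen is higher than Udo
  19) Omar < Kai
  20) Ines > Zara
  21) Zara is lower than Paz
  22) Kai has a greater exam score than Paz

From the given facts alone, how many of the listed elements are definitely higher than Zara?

8

Directly above Zara: Rhea, Chen, Paz, Omar, Ines.
One step further: Hugo, Lior, Kai (8 so far).
Nothing else is reachable above Zara; 8 in all.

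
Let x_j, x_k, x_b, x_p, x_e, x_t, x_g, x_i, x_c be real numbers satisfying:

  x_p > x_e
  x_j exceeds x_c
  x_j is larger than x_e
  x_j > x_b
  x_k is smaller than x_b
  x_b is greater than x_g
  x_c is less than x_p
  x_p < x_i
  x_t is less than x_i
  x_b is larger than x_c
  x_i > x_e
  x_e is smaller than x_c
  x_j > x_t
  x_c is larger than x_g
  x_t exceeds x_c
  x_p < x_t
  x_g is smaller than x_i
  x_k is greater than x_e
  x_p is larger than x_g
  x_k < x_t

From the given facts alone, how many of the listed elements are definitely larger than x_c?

5

From x_c the given relations immediately reach x_p, x_t, x_b, x_j.
From those, x_i — 5 in total.
No other element is forced above x_c by the given relations, so the count is 5.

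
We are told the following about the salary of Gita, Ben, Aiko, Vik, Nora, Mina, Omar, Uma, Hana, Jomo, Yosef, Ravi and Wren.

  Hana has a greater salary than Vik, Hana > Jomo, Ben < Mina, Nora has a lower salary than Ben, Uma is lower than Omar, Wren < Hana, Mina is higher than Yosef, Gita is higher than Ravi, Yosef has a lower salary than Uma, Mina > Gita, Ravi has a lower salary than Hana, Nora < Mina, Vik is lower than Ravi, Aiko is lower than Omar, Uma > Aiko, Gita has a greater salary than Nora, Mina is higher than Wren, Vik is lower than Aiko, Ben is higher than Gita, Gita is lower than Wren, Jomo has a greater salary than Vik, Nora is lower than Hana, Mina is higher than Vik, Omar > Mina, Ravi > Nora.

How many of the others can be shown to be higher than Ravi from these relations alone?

6

Directly above Ravi: Gita, Hana.
One step further: Ben, Wren, Mina (5 so far).
One step further: Omar (6 so far).
No other element is forced above Ravi by the given relations, so the count is 6.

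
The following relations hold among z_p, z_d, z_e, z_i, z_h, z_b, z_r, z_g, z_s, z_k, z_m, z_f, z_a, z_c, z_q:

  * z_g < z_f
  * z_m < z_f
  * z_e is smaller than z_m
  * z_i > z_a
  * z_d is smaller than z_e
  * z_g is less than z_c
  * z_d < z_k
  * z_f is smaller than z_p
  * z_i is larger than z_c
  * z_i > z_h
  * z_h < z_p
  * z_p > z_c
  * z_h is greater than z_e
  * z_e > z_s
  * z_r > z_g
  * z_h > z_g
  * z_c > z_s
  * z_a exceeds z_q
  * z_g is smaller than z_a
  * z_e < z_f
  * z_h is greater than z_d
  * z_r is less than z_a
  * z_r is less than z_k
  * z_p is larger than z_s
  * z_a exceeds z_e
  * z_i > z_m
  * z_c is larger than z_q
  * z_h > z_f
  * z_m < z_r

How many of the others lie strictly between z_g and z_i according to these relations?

Chaining upward from z_g reaches: z_f, z_h, z_r, z_c, z_a, z_p, z_k.
Chaining downward from z_i reaches: z_d, z_s, z_e, z_m, z_q, z_f, z_h, z_r, z_c, z_a.
Strictly between z_g and z_i are those in both lists: z_f, z_h, z_r, z_c, z_a — 5 elements.

5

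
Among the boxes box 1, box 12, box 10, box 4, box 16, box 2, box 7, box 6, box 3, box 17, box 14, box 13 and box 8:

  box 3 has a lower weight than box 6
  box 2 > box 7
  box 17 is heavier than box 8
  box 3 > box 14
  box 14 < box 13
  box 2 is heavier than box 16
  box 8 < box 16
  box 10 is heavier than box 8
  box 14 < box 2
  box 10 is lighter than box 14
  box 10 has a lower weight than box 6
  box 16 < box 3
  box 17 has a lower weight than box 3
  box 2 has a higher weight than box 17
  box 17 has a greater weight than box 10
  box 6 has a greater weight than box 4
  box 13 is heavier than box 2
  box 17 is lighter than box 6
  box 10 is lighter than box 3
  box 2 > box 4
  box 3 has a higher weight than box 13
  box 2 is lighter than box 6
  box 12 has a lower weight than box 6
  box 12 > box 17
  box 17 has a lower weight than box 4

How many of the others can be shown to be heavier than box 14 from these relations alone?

From box 14 the given relations immediately reach box 2, box 13, box 3.
From those, box 6 — 4 in total.
Nothing else is reachable above box 14; 4 in all.

4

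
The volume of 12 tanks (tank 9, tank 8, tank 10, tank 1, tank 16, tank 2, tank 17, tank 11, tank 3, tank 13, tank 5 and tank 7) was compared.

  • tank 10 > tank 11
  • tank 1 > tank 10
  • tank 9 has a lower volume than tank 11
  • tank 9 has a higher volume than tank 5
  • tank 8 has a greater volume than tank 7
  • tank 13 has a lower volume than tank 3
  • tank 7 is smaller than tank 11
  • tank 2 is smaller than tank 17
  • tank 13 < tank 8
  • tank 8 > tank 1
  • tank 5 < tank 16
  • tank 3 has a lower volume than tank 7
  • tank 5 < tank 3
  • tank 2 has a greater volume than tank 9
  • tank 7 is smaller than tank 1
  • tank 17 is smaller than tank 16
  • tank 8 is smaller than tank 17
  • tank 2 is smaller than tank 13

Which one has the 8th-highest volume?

tank 3

Chaining the given pairs: tank 5 < tank 9 < tank 2 < tank 13 < tank 3 < tank 7 < tank 11 < tank 10 < tank 1 < tank 8 < tank 17 < tank 16.
The 8th largest is tank 3.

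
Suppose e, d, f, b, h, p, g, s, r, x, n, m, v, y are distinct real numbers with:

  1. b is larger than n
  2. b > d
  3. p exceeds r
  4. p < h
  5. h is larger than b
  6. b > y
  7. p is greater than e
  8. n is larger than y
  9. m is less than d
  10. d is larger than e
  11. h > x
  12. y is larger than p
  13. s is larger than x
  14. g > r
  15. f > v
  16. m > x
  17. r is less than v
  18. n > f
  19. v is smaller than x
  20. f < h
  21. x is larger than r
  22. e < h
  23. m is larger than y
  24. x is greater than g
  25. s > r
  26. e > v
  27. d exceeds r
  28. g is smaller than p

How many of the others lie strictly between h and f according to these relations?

2

Chaining upward from f reaches: n, b.
Chaining downward from h reaches: r, v, e, g, p, y, x, m, n, d, b.
Strictly between f and h are those in both lists: n, b — 2 elements.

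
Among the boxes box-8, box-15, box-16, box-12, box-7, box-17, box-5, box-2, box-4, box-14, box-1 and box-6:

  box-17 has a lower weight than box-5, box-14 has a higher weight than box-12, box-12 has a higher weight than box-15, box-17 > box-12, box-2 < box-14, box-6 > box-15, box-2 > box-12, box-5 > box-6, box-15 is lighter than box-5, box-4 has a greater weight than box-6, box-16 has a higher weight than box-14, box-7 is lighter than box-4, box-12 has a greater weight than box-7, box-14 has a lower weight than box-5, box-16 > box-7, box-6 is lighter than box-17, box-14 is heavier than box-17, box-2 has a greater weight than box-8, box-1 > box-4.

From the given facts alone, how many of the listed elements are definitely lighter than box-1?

4

From box-1 the given relations immediately reach box-4.
From those, box-7, box-6 — 3 in total.
From those, box-15 — 4 in total.
Nothing else is reachable below box-1; 4 in all.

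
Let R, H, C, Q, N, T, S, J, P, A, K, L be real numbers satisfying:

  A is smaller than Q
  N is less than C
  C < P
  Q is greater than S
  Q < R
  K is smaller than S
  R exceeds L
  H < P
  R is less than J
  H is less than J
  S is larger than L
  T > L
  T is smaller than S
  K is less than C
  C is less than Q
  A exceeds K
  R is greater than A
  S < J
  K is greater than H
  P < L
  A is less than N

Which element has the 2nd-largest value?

R

Piecing the relations together gives one ordering: H < K < A < N < C < P < L < T < S < Q < R < J.
Counting 2 from the largest end gives R.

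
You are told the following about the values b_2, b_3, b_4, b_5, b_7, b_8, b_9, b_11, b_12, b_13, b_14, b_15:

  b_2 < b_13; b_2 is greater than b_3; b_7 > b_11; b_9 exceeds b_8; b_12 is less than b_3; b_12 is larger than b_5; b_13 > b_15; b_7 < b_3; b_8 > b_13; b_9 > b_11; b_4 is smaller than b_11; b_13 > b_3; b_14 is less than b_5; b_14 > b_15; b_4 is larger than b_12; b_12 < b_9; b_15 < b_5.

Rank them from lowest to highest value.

Each adjacent pair is fixed by a given relation: b_15 < b_14; b_14 < b_5; b_5 < b_12; b_12 < b_4; b_4 < b_11; b_11 < b_7; b_7 < b_3; b_3 < b_2; b_2 < b_13; b_13 < b_8; b_8 < b_9. Chaining them end to end gives the full order.

b_15 < b_14 < b_5 < b_12 < b_4 < b_11 < b_7 < b_3 < b_2 < b_13 < b_8 < b_9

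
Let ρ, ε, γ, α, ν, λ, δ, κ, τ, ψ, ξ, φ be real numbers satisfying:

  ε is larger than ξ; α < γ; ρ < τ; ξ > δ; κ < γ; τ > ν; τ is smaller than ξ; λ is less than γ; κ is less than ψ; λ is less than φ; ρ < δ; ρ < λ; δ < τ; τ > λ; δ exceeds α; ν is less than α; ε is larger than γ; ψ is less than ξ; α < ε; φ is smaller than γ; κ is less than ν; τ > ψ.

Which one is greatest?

ρ is not greatest since ρ < τ; κ is not greatest since κ < γ; ν is not greatest since ν < τ; α is not greatest since α < γ; λ is not greatest since λ < γ; ψ is not greatest since ψ < τ; δ is not greatest since δ < τ; τ is not greatest since τ < ξ; φ is not greatest since φ < γ; γ is not greatest since γ < ε; ξ is not greatest since ξ < ε.
Only ε has nothing above it, so ε is the greatest.

ε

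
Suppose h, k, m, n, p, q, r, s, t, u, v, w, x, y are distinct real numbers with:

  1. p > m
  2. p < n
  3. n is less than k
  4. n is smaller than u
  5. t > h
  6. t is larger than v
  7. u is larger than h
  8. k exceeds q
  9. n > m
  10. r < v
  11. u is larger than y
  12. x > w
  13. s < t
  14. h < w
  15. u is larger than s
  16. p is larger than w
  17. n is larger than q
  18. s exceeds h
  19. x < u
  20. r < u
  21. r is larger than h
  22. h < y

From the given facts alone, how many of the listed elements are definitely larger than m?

Directly above m: p, n.
One step further: k, u (4 so far).
No other element is forced above m by the given relations, so the count is 4.

4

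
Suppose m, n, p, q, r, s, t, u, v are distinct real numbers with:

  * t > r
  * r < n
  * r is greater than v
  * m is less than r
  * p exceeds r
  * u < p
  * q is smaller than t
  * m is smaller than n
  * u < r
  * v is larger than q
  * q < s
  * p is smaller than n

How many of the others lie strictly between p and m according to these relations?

1

Chaining upward from m reaches: r, t, n.
Chaining downward from p reaches: u, q, v, r.
Strictly between m and p are those in both lists: r — 1 element.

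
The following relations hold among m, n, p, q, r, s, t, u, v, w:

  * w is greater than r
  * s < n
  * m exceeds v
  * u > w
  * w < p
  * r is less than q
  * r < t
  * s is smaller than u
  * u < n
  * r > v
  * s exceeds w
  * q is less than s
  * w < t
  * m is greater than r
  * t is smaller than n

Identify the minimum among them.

Chaining upward from v: directly above it, r, m; then w, q, t; then p, s, u, n.
That covers every other element, and nothing is given below v, so v is the minimum.

v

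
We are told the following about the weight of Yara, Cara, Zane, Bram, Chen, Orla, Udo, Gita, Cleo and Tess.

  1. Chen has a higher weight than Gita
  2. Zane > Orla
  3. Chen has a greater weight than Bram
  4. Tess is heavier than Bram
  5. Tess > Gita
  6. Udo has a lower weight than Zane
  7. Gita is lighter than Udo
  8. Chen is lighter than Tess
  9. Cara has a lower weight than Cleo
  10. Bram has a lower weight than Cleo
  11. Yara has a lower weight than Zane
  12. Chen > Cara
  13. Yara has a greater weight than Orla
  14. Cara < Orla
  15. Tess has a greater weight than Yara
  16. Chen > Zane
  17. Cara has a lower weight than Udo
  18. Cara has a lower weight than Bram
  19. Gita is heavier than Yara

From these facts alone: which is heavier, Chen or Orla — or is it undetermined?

Orla < Yara and Yara < Gita give Orla < Gita.
With Gita < Udo: Orla < Yara < Gita < Udo.
With Udo < Zane: Orla < Yara < Gita < Udo < Zane.
Then Zane < Chen extends the chain to Chen.
So Chen is heavier.

Chen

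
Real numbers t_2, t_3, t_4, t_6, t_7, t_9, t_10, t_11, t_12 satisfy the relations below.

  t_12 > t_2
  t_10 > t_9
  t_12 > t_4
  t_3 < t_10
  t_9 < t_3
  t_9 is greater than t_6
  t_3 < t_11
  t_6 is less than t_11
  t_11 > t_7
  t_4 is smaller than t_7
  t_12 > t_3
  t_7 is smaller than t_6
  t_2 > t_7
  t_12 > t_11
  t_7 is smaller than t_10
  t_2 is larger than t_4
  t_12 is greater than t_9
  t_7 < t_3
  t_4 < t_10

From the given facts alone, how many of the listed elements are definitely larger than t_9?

From t_9 the given relations immediately reach t_3, t_10, t_12.
From those, t_11 — 4 in total.
Nothing else is reachable above t_9; 4 in all.

4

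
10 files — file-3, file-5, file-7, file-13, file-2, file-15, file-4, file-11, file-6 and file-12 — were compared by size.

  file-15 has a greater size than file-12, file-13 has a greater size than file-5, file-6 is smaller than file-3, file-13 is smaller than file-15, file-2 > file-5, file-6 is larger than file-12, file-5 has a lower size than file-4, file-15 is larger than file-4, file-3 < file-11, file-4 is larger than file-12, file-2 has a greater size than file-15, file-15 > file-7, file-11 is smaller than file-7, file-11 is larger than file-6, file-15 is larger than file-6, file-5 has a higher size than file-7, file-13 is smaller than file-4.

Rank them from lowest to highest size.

The consecutive links are each given: file-12 < file-6; file-6 < file-3; file-3 < file-11; file-11 < file-7; file-7 < file-5; file-5 < file-13; file-13 < file-4; file-4 < file-15; file-15 < file-2.

file-12 < file-6 < file-3 < file-11 < file-7 < file-5 < file-13 < file-4 < file-15 < file-2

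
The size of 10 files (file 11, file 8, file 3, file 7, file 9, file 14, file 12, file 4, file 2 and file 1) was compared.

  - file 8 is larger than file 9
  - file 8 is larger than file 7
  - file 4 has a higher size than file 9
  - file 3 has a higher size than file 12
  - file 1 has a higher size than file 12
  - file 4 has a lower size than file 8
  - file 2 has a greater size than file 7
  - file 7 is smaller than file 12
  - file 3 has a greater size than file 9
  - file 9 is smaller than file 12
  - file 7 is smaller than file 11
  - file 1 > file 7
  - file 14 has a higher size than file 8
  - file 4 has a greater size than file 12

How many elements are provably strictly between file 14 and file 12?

Chaining upward from file 12 reaches: file 1, file 4, file 8, file 3.
Chaining downward from file 14 reaches: file 9, file 7, file 4, file 8.
Strictly between file 12 and file 14 are those in both lists: file 4, file 8 — 2 elements.

2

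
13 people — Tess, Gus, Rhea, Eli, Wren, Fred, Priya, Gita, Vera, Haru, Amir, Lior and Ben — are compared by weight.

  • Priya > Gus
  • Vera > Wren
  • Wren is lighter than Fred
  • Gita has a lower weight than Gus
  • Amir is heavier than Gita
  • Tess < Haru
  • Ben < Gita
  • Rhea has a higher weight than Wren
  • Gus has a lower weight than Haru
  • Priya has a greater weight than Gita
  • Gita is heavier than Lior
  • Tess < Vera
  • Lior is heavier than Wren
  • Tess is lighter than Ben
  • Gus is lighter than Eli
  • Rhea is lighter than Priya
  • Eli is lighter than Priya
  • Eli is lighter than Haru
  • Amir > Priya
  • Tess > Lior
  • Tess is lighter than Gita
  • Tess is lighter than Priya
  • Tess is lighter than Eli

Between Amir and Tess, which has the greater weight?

Link the given pairs in sequence: Tess < Gita; Gita < Gus; Gus < Eli; Eli < Priya; Priya < Amir.
Together: Tess < Gita < Gus < Eli < Priya < Amir.
So Tess < Amir; Amir is the heavier of the two.

Amir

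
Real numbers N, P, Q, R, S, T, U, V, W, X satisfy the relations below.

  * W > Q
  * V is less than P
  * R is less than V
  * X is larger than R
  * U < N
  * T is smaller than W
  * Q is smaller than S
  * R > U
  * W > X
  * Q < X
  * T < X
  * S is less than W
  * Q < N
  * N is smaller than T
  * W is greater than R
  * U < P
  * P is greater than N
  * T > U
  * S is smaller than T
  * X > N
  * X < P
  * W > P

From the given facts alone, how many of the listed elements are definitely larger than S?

4

The elements the relations force above S are T, X, P, W — no chain reaches any other.
That is 4.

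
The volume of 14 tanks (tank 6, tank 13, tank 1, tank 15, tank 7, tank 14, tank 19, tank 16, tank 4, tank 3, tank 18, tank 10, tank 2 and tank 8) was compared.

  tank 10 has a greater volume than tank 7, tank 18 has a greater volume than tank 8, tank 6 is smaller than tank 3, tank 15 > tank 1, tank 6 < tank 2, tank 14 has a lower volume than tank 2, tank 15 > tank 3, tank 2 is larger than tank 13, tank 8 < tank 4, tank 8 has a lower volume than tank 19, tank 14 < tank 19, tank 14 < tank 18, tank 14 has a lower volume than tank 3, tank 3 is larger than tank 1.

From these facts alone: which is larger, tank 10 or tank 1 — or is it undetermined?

Following every chain through tank 1: above tank 1 we get tank 3, tank 15.
tank 10 is not reached, and no chain runs the other way from tank 10 to tank 1.
So the given relations leave the order of tank 1 and tank 10 undetermined.

undetermined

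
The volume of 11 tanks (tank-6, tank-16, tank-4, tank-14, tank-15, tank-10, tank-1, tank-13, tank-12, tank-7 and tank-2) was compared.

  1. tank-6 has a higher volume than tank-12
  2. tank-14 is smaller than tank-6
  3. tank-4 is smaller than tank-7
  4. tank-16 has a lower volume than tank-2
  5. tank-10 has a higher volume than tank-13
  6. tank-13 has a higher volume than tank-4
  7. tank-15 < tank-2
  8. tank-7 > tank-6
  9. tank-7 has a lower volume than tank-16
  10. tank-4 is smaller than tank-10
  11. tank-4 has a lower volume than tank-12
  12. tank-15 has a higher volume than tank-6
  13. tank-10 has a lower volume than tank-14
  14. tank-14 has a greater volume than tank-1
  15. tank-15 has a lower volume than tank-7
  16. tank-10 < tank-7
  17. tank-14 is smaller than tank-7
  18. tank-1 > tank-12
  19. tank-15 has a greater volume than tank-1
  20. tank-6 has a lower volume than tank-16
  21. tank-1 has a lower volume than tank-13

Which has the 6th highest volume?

tank-14

Piecing the relations together gives one ordering: tank-4 < tank-12 < tank-1 < tank-13 < tank-10 < tank-14 < tank-6 < tank-15 < tank-7 < tank-16 < tank-2.
The 6th largest is tank-14.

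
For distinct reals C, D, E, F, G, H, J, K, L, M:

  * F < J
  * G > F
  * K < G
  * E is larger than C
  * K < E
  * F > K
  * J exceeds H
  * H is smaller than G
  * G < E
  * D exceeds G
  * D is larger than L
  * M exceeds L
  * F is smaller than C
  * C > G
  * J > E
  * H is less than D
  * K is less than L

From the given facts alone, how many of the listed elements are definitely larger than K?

8

Directly above K: L, F, G, E.
One step further: M, C, D, J (8 so far).
Nothing else is reachable above K; 8 in all.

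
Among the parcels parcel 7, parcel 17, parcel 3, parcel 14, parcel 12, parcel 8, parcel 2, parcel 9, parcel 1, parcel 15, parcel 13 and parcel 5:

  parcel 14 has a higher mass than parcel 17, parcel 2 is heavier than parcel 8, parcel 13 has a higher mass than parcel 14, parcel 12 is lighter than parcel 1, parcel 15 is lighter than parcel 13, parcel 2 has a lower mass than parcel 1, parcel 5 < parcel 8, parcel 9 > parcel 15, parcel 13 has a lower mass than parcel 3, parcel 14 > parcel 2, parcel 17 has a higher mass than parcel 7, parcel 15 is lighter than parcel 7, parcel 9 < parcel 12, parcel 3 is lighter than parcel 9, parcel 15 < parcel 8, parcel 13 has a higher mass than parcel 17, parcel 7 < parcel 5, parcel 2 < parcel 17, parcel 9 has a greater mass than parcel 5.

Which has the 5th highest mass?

Chaining the given pairs: parcel 15 < parcel 7 < parcel 5 < parcel 8 < parcel 2 < parcel 17 < parcel 14 < parcel 13 < parcel 3 < parcel 9 < parcel 12 < parcel 1.
The 5th largest is parcel 13.

parcel 13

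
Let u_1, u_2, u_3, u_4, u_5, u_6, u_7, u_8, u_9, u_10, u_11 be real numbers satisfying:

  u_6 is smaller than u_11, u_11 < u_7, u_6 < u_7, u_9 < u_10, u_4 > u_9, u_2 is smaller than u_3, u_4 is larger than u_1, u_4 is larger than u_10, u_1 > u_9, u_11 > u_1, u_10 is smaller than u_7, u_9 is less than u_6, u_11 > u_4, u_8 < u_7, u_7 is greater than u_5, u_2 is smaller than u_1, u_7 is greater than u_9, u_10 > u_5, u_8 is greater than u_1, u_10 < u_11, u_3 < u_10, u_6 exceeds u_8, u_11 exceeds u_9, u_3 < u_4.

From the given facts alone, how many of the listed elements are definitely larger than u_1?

Directly above u_1: u_8, u_4, u_11.
One step further: u_6, u_7 (5 so far).
Nothing else is reachable above u_1; 5 in all.

5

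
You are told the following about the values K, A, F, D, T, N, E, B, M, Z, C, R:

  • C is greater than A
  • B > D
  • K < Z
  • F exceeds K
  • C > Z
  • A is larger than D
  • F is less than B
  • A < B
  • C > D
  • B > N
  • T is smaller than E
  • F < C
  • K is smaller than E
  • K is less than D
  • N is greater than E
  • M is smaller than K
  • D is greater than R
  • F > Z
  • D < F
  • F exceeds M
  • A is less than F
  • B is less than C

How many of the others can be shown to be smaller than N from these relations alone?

4

The elements the relations force below N are T, M, K, E — no chain reaches any other.
That is 4.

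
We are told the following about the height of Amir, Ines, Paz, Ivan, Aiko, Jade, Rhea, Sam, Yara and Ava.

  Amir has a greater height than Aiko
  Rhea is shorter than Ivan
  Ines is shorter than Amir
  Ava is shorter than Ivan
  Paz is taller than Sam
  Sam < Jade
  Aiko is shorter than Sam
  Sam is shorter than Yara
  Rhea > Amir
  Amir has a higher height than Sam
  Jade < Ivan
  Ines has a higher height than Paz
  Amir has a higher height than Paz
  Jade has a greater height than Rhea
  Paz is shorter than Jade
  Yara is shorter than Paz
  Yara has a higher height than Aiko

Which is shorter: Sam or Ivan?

Sam

Chaining the given relations: Sam < Yara < Paz < Ines < Amir < Rhea < Ivan.
So Sam < Ivan; Sam is the shorter of the two.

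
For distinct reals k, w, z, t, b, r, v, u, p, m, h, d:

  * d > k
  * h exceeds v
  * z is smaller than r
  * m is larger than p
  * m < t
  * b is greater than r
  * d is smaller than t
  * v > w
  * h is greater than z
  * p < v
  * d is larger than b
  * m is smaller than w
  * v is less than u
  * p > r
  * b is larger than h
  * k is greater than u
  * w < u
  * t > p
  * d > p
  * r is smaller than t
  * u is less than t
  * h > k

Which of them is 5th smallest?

w

The consecutive relations fix a unique order: z < r < p < m < w < v < u < k < h < b < d < t.
The 5th smallest is w.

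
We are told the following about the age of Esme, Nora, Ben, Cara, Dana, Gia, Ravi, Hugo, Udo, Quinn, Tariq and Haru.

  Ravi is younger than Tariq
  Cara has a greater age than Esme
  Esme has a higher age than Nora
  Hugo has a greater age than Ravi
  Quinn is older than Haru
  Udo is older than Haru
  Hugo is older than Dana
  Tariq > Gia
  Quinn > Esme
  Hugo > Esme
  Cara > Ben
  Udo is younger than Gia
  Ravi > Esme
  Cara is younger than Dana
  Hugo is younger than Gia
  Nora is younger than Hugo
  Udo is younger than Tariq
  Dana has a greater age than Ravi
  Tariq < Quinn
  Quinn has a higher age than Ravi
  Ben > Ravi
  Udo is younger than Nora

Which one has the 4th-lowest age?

Esme

Piecing the relations together gives one ordering: Haru < Udo < Nora < Esme < Ravi < Ben < Cara < Dana < Hugo < Gia < Tariq < Quinn.
The 4th smallest is Esme.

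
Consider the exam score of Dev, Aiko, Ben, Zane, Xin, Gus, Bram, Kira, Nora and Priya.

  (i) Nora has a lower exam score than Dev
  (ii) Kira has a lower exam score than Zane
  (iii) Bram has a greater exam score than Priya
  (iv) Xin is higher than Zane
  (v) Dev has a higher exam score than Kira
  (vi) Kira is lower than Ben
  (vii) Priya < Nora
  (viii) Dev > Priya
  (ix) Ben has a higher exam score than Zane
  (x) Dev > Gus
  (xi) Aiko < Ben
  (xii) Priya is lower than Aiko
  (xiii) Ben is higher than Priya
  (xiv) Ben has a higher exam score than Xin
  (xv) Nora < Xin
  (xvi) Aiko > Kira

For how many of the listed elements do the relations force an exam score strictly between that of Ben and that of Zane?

1

The relations place Zane below Ben. An element lies strictly between them when it is forced above Zane and also forced below Ben.
Above Zane: {Xin}. Below Ben: {Kira, Priya, Aiko, Nora, Xin}.
Intersection: {Xin} — 1.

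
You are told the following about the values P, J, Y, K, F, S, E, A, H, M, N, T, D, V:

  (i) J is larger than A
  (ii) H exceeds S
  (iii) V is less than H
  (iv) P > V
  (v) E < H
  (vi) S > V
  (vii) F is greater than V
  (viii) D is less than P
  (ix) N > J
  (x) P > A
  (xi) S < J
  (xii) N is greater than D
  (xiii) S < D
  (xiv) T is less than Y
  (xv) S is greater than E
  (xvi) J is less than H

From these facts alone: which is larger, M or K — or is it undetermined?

Following every chain through K: nothing is chained to K.
M is not reached, and no chain runs the other way from M to K.
So the given relations leave the order of K and M undetermined.

undetermined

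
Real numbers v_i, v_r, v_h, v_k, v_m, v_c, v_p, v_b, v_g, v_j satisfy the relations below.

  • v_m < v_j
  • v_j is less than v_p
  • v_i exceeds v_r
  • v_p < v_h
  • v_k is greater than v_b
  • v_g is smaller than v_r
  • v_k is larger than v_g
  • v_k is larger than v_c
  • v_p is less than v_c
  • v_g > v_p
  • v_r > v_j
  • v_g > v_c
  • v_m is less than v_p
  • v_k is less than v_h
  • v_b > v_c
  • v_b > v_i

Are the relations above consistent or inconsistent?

The single ordering v_m < v_j < v_p < v_c < v_g < v_r < v_i < v_b < v_k < v_h satisfies every listed relation, so no contradiction arises.

consistent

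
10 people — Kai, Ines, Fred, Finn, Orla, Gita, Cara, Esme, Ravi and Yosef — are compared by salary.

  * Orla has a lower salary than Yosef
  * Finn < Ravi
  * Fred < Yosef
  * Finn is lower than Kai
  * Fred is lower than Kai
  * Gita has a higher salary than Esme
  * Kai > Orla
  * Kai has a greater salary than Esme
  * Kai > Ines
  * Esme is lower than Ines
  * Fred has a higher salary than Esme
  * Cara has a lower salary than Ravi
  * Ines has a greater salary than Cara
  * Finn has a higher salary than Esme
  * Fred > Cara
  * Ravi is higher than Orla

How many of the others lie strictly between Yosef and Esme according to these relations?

1

The relations place Esme below Yosef. An element lies strictly between them when it is forced above Esme and also forced below Yosef.
Above Esme: {Finn, Gita, Ravi, Ines, Fred, Kai}. Below Yosef: {Orla, Cara, Fred}.
Intersection: {Fred} — 1.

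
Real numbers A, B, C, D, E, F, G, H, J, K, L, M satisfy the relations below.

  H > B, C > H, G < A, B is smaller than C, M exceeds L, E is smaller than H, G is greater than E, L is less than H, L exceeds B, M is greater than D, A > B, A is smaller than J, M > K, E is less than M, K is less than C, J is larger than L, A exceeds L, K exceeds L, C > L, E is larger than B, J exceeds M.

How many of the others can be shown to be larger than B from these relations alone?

9

From B the given relations immediately reach L, E, H, A, C.
From those, K, G, M, J — 9 in total.
Nothing else is reachable above B; 9 in all.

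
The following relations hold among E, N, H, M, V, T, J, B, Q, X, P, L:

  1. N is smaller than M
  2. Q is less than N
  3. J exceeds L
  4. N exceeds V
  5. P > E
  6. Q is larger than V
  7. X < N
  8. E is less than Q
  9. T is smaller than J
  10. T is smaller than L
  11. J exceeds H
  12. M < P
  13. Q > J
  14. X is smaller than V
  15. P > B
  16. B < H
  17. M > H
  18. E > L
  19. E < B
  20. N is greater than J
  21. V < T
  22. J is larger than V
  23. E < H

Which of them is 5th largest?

The consecutive relations fix a unique order: X < V < T < L < E < B < H < J < Q < N < M < P.
Counting 5 from the largest end gives J.

J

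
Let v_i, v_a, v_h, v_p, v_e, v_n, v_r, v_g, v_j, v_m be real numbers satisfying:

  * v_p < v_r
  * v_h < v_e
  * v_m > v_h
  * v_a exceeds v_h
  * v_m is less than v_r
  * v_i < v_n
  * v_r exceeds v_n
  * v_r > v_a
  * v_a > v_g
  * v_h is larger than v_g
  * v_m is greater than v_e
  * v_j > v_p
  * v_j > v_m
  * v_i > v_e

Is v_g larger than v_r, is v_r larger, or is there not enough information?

v_g < v_h < v_e < v_i < v_n < v_r, by transitivity through v_h, v_e, v_i, v_n.
So v_r is larger.

v_r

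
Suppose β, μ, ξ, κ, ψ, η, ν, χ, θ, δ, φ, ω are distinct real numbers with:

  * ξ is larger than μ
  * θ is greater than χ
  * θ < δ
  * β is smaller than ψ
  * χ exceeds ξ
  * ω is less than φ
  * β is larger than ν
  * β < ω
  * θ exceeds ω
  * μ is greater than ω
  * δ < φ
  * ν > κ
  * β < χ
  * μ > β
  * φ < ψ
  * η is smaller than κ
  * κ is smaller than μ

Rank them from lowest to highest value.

Nothing is placed below η, so it is least; from there η < κ; κ < ν; ν < β; β < ω; ω < μ; μ < ξ; ξ < χ; χ < θ; θ < δ; δ < φ; φ < ψ, each given directly.

η < κ < ν < β < ω < μ < ξ < χ < θ < δ < φ < ψ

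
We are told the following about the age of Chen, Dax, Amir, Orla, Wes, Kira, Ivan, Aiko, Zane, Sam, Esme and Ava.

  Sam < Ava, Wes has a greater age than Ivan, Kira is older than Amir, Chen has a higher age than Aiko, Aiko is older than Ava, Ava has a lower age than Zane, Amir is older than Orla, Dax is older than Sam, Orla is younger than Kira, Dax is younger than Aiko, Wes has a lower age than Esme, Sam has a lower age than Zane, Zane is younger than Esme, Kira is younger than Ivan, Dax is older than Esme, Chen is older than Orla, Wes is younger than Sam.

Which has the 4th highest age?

Esme

Piecing the relations together gives one ordering: Orla < Amir < Kira < Ivan < Wes < Sam < Ava < Zane < Esme < Dax < Aiko < Chen.
Counting 4 from the largest end gives Esme.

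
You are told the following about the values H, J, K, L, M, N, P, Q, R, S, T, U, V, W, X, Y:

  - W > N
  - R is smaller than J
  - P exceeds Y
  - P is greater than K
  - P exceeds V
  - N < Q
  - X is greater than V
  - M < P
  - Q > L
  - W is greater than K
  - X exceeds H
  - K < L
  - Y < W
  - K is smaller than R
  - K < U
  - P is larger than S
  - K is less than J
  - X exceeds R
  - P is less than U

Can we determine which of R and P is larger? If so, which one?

undetermined

Following every chain through R: above R we get X, J; below R we get K.
P is not reached, and no chain runs the other way from P to R.
So the given relations leave the order of R and P undetermined.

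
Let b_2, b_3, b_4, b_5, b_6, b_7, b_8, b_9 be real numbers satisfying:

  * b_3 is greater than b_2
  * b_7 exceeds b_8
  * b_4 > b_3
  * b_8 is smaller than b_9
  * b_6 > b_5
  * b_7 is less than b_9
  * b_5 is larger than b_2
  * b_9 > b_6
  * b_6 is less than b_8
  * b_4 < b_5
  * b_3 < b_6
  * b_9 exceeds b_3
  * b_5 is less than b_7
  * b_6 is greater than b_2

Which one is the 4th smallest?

b_5

The consecutive relations fix a unique order: b_2 < b_3 < b_4 < b_5 < b_6 < b_8 < b_7 < b_9.
Counting 4 from the smallest end gives b_5.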